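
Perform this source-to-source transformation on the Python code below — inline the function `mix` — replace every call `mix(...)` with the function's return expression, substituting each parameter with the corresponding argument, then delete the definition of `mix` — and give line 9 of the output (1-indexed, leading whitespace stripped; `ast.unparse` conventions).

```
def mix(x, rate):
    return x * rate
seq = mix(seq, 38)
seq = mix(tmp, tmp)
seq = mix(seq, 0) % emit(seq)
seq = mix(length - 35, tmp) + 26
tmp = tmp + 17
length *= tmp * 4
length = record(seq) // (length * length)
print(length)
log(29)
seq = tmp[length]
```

log(29)

Transformed code:
seq = seq * 38
seq = tmp * tmp
seq = seq * 0 % emit(seq)
seq = (length - 35) * tmp + 26
tmp = tmp + 17
length *= tmp * 4
length = record(seq) // (length * length)
print(length)
log(29)
seq = tmp[length]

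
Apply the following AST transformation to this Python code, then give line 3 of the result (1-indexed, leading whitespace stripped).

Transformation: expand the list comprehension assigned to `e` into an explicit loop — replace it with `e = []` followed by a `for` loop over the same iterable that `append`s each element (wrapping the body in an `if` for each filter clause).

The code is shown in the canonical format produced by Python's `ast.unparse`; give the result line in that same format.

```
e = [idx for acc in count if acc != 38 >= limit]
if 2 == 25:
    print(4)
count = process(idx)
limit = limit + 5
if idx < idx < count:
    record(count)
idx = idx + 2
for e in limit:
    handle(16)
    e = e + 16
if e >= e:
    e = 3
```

if acc != 38 >= limit:

Transformed code:
e = []
for acc in count:
    if acc != 38 >= limit:
        e.append(idx)
if 2 == 25:
    print(4)
count = process(idx)
limit = limit + 5
if idx < idx < count:
    record(count)
idx = idx + 2
for e in limit:
    handle(16)
    e = e + 16
if e >= e:
    e = 3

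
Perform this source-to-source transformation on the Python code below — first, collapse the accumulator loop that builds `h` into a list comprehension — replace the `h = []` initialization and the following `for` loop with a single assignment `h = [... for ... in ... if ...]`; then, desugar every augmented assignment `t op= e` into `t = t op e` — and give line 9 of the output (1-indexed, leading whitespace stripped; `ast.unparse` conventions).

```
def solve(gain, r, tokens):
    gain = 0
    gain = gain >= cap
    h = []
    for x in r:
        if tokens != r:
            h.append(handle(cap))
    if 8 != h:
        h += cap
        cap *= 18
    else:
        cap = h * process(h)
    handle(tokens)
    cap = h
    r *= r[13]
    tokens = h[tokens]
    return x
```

Transformed code:
def solve(gain, r, tokens):
    gain = 0
    gain = gain >= cap
    h = [handle(cap) for x in r if tokens != r]
    if 8 != h:
        h = h + cap
        cap = cap * 18
    else:
        cap = h * process(h)
    handle(tokens)
    cap = h
    r = r * r[13]
    tokens = h[tokens]
    return x

cap = h * process(h)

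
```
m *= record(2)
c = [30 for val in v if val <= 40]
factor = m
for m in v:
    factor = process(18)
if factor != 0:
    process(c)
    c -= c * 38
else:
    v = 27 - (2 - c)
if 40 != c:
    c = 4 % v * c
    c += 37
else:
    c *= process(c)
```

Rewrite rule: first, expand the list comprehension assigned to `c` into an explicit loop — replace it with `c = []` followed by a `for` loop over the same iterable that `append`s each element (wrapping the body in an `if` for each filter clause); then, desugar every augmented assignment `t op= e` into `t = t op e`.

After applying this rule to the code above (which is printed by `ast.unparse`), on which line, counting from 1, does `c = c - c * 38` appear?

11

Transformed code:
m = m * record(2)
c = []
for val in v:
    if val <= 40:
        c.append(30)
factor = m
for m in v:
    factor = process(18)
if factor != 0:
    process(c)
    c = c - c * 38
else:
    v = 27 - (2 - c)
if 40 != c:
    c = 4 % v * c
    c = c + 37
else:
    c = c * process(c)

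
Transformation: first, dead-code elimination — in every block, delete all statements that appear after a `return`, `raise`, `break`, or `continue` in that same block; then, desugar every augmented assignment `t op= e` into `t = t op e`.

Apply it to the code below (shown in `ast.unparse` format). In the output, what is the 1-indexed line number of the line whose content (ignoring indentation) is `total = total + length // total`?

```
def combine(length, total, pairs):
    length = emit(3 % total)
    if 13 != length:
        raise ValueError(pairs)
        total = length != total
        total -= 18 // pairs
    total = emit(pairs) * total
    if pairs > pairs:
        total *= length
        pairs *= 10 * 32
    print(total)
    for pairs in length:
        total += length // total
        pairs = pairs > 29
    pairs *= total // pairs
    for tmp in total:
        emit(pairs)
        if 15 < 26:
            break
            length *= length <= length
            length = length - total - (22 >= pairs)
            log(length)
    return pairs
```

11

Transformed code:
def combine(length, total, pairs):
    length = emit(3 % total)
    if 13 != length:
        raise ValueError(pairs)
    total = emit(pairs) * total
    if pairs > pairs:
        total = total * length
        pairs = pairs * (10 * 32)
    print(total)
    for pairs in length:
        total = total + length // total
        pairs = pairs > 29
    pairs = pairs * (total // pairs)
    for tmp in total:
        emit(pairs)
        if 15 < 26:
            break
    return pairs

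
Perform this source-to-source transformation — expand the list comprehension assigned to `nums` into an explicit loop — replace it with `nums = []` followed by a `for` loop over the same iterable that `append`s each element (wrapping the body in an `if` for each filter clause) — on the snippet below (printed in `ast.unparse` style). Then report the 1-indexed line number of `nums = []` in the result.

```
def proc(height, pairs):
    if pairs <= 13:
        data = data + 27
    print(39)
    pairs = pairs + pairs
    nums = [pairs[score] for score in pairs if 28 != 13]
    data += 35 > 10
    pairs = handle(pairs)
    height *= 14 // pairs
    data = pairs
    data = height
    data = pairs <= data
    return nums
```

6

Transformed code:
def proc(height, pairs):
    if pairs <= 13:
        data = data + 27
    print(39)
    pairs = pairs + pairs
    nums = []
    for score in pairs:
        if 28 != 13:
            nums.append(pairs[score])
    data += 35 > 10
    pairs = handle(pairs)
    height *= 14 // pairs
    data = pairs
    data = height
    data = pairs <= data
    return nums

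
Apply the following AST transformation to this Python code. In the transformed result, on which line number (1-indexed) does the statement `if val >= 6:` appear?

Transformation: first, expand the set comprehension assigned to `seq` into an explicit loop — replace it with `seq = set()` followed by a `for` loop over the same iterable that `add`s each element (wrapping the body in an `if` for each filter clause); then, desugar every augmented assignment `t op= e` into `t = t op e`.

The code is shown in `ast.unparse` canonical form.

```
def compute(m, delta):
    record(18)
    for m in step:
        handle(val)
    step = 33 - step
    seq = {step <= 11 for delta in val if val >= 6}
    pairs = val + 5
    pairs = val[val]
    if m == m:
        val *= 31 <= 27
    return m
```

8

Transformed code:
def compute(m, delta):
    record(18)
    for m in step:
        handle(val)
    step = 33 - step
    seq = set()
    for delta in val:
        if val >= 6:
            seq.add(step <= 11)
    pairs = val + 5
    pairs = val[val]
    if m == m:
        val = val * (31 <= 27)
    return m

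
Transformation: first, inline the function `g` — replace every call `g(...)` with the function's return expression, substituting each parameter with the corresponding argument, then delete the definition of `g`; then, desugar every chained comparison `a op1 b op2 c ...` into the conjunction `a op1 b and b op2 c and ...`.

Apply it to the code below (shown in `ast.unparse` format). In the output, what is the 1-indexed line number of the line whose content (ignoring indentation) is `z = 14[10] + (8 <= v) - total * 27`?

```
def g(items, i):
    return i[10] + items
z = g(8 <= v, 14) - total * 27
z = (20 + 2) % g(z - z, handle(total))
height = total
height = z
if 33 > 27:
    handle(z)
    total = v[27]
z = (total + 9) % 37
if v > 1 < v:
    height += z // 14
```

Transformed code:
z = 14[10] + (8 <= v) - total * 27
z = (20 + 2) % (handle(total)[10] + (z - z))
height = total
height = z
if 33 > 27:
    handle(z)
    total = v[27]
z = (total + 9) % 37
if v > 1 and 1 < v:
    height += z // 14

1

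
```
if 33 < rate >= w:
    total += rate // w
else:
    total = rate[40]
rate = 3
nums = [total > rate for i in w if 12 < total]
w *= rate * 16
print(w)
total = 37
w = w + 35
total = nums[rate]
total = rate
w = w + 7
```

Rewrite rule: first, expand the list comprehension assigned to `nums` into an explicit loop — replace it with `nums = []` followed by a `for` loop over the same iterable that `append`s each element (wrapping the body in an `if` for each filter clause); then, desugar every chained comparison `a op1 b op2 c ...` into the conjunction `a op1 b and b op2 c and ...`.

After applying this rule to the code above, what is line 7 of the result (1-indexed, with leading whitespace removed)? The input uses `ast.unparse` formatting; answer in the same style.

Transformed code:
if 33 < rate and rate >= w:
    total += rate // w
else:
    total = rate[40]
rate = 3
nums = []
for i in w:
    if 12 < total:
        nums.append(total > rate)
w *= rate * 16
print(w)
total = 37
w = w + 35
total = nums[rate]
total = rate
w = w + 7

for i in w:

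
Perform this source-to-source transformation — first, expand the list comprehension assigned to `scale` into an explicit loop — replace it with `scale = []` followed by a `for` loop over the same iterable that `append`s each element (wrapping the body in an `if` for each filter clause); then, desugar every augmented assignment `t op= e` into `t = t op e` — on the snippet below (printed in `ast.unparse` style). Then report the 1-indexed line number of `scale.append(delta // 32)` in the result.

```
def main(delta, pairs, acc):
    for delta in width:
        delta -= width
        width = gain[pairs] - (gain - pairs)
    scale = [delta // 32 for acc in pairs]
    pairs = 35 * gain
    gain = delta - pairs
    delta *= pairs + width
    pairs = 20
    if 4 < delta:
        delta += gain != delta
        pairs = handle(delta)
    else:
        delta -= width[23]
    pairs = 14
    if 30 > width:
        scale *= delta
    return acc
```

Transformed code:
def main(delta, pairs, acc):
    for delta in width:
        delta = delta - width
        width = gain[pairs] - (gain - pairs)
    scale = []
    for acc in pairs:
        scale.append(delta // 32)
    pairs = 35 * gain
    gain = delta - pairs
    delta = delta * (pairs + width)
    pairs = 20
    if 4 < delta:
        delta = delta + (gain != delta)
        pairs = handle(delta)
    else:
        delta = delta - width[23]
    pairs = 14
    if 30 > width:
        scale = scale * delta
    return acc

7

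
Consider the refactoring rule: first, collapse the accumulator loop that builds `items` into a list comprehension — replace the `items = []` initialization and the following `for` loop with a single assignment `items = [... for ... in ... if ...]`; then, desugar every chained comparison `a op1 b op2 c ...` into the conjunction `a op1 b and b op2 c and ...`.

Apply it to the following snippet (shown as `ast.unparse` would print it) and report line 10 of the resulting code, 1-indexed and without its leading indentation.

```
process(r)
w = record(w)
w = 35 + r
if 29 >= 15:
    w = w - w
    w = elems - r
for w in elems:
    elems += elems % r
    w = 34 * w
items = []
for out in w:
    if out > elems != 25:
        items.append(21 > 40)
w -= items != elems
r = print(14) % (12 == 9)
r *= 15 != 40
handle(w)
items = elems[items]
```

Transformed code:
process(r)
w = record(w)
w = 35 + r
if 29 >= 15:
    w = w - w
    w = elems - r
for w in elems:
    elems += elems % r
    w = 34 * w
items = [21 > 40 for out in w if out > elems and elems != 25]
w -= items != elems
r = print(14) % (12 == 9)
r *= 15 != 40
handle(w)
items = elems[items]

items = [21 > 40 for out in w if out > elems and elems != 25]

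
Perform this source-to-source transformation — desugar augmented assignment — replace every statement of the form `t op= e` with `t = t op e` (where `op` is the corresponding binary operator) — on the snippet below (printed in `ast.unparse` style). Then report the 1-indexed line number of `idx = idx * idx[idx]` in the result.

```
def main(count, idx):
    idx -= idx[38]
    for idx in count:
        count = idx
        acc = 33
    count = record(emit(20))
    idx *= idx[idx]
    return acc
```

Transformed code:
def main(count, idx):
    idx = idx - idx[38]
    for idx in count:
        count = idx
        acc = 33
    count = record(emit(20))
    idx = idx * idx[idx]
    return acc

7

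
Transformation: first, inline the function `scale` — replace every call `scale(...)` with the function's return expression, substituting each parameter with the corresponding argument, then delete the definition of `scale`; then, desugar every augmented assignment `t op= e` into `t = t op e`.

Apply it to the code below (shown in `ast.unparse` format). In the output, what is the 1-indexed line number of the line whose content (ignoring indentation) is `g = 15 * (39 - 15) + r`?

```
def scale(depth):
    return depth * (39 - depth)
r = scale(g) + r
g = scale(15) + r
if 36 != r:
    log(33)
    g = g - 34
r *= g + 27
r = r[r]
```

2

Transformed code:
r = g * (39 - g) + r
g = 15 * (39 - 15) + r
if 36 != r:
    log(33)
    g = g - 34
r = r * (g + 27)
r = r[r]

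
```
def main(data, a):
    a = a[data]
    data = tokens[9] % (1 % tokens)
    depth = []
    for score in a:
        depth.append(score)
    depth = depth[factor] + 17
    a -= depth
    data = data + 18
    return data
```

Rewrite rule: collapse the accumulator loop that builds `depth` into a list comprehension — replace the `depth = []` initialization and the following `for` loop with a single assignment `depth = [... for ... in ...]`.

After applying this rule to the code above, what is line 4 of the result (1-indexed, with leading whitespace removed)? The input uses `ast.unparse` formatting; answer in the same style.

depth = [score for score in a]

Transformed code:
def main(data, a):
    a = a[data]
    data = tokens[9] % (1 % tokens)
    depth = [score for score in a]
    depth = depth[factor] + 17
    a -= depth
    data = data + 18
    return data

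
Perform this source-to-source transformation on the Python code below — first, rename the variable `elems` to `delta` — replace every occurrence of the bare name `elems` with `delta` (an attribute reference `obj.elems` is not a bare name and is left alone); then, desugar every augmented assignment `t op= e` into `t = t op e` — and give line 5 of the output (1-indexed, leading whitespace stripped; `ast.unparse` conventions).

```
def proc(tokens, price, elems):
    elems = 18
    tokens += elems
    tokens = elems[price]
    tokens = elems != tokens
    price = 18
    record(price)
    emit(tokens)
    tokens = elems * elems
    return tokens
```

Transformed code:
def proc(tokens, price, delta):
    delta = 18
    tokens = tokens + delta
    tokens = delta[price]
    tokens = delta != tokens
    price = 18
    record(price)
    emit(tokens)
    tokens = delta * delta
    return tokens

tokens = delta != tokens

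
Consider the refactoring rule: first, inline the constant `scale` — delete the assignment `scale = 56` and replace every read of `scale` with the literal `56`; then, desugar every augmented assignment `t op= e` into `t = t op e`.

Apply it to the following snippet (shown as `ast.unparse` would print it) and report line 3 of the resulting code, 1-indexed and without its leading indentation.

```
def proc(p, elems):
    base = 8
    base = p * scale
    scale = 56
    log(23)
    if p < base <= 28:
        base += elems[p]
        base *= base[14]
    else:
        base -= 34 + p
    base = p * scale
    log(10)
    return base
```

Transformed code:
def proc(p, elems):
    base = 8
    base = p * 56
    log(23)
    if p < base <= 28:
        base = base + elems[p]
        base = base * base[14]
    else:
        base = base - (34 + p)
    base = p * 56
    log(10)
    return base

base = p * 56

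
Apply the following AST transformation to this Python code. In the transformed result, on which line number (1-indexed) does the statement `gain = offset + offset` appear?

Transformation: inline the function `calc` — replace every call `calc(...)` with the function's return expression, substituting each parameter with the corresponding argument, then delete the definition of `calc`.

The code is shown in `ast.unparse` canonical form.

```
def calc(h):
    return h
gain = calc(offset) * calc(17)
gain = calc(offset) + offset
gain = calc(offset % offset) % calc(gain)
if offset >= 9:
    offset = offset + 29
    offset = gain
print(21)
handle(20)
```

2

Transformed code:
gain = offset * 17
gain = offset + offset
gain = offset % offset % gain
if offset >= 9:
    offset = offset + 29
    offset = gain
print(21)
handle(20)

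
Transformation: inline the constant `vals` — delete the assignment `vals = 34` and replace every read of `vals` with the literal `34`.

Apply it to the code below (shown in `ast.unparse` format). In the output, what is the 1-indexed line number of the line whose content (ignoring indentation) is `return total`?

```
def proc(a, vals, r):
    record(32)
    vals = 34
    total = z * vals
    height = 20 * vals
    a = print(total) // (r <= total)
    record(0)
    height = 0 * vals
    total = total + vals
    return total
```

Transformed code:
def proc(a, vals, r):
    record(32)
    total = z * 34
    height = 20 * 34
    a = print(total) // (r <= total)
    record(0)
    height = 0 * 34
    total = total + 34
    return total

9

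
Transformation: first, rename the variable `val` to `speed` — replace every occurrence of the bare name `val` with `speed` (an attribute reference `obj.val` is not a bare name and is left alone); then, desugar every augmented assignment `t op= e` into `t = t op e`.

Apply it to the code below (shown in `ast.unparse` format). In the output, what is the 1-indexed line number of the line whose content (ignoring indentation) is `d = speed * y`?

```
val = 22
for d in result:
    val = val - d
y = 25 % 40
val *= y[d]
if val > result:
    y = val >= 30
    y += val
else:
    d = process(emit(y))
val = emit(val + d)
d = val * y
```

Transformed code:
speed = 22
for d in result:
    speed = speed - d
y = 25 % 40
speed = speed * y[d]
if speed > result:
    y = speed >= 30
    y = y + speed
else:
    d = process(emit(y))
speed = emit(speed + d)
d = speed * y

12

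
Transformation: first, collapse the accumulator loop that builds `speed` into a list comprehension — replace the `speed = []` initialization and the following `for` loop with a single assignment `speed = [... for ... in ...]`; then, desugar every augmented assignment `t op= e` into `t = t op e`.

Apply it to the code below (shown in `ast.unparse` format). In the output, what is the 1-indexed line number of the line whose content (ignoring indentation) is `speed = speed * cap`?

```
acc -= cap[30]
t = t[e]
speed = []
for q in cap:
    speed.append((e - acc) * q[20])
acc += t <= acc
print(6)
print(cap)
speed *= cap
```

Transformed code:
acc = acc - cap[30]
t = t[e]
speed = [(e - acc) * q[20] for q in cap]
acc = acc + (t <= acc)
print(6)
print(cap)
speed = speed * cap

7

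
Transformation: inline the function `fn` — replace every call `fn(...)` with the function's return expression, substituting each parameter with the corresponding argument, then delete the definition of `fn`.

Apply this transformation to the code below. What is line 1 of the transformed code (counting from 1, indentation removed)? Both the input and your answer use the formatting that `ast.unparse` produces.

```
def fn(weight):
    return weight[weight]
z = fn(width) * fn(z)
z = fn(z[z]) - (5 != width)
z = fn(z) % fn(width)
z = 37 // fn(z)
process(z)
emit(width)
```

Transformed code:
z = width[width] * z[z]
z = z[z][z[z]] - (5 != width)
z = z[z] % width[width]
z = 37 // z[z]
process(z)
emit(width)

z = width[width] * z[z]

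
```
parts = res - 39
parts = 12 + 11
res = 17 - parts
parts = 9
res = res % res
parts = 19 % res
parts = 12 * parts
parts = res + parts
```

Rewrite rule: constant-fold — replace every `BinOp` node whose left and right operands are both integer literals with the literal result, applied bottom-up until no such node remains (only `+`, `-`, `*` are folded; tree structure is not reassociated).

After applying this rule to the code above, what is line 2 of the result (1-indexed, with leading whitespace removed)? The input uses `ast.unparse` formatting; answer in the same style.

Transformed code:
parts = res - 39
parts = 23
res = 17 - parts
parts = 9
res = res % res
parts = 19 % res
parts = 12 * parts
parts = res + parts

parts = 23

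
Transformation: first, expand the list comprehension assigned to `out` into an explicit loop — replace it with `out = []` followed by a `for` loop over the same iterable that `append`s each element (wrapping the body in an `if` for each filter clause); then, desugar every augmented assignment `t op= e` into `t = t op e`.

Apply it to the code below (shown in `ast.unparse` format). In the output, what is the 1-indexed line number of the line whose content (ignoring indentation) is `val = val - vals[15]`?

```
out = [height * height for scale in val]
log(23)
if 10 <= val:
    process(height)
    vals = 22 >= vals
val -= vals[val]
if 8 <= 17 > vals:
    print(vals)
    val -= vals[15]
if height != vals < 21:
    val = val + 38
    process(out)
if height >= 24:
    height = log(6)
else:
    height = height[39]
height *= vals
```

11

Transformed code:
out = []
for scale in val:
    out.append(height * height)
log(23)
if 10 <= val:
    process(height)
    vals = 22 >= vals
val = val - vals[val]
if 8 <= 17 > vals:
    print(vals)
    val = val - vals[15]
if height != vals < 21:
    val = val + 38
    process(out)
if height >= 24:
    height = log(6)
else:
    height = height[39]
height = height * vals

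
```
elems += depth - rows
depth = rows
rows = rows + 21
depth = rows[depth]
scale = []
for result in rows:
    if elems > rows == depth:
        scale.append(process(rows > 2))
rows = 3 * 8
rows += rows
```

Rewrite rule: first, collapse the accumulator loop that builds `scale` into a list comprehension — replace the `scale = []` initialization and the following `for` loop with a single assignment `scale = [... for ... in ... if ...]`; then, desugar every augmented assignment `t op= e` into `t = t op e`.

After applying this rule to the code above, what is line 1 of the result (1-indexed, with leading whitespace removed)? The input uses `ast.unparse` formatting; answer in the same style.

Transformed code:
elems = elems + (depth - rows)
depth = rows
rows = rows + 21
depth = rows[depth]
scale = [process(rows > 2) for result in rows if elems > rows == depth]
rows = 3 * 8
rows = rows + rows

elems = elems + (depth - rows)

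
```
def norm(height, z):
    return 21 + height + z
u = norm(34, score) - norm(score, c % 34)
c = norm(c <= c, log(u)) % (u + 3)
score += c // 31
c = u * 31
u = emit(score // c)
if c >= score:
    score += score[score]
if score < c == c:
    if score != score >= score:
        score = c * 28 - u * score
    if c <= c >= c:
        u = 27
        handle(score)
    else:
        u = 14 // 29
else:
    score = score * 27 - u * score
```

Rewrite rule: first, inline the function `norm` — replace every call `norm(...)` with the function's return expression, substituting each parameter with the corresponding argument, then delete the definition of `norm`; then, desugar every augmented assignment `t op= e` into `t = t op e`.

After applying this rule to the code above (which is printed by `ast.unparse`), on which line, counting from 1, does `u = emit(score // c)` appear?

Transformed code:
u = 21 + 34 + score - (21 + score + c % 34)
c = (21 + (c <= c) + log(u)) % (u + 3)
score = score + c // 31
c = u * 31
u = emit(score // c)
if c >= score:
    score = score + score[score]
if score < c == c:
    if score != score >= score:
        score = c * 28 - u * score
    if c <= c >= c:
        u = 27
        handle(score)
    else:
        u = 14 // 29
else:
    score = score * 27 - u * score

5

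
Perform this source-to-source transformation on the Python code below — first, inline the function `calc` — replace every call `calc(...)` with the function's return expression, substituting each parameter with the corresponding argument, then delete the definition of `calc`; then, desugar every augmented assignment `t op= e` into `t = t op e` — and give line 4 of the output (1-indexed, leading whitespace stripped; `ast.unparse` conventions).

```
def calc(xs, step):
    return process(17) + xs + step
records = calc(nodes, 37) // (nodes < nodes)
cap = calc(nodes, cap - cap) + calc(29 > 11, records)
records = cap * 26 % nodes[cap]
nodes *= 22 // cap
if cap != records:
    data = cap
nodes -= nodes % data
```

nodes = nodes * (22 // cap)

Transformed code:
records = (process(17) + nodes + 37) // (nodes < nodes)
cap = process(17) + nodes + (cap - cap) + (process(17) + (29 > 11) + records)
records = cap * 26 % nodes[cap]
nodes = nodes * (22 // cap)
if cap != records:
    data = cap
nodes = nodes - nodes % data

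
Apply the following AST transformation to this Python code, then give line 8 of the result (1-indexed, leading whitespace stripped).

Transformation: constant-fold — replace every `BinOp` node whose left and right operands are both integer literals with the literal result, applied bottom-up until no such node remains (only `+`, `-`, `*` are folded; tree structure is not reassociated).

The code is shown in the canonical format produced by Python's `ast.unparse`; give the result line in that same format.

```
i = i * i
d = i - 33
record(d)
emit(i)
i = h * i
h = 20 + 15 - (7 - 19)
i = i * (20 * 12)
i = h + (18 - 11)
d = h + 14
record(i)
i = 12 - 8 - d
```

Transformed code:
i = i * i
d = i - 33
record(d)
emit(i)
i = h * i
h = 47
i = i * 240
i = h + 7
d = h + 14
record(i)
i = 4 - d

i = h + 7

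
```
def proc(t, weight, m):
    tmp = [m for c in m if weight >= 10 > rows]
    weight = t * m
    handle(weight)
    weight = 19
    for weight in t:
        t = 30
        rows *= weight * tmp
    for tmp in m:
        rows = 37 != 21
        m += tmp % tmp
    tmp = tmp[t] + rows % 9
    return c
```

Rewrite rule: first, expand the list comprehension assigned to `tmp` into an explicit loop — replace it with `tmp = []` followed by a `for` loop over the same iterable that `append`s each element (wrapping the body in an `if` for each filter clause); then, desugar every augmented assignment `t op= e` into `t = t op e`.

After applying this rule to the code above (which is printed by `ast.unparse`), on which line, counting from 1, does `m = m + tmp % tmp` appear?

14

Transformed code:
def proc(t, weight, m):
    tmp = []
    for c in m:
        if weight >= 10 > rows:
            tmp.append(m)
    weight = t * m
    handle(weight)
    weight = 19
    for weight in t:
        t = 30
        rows = rows * (weight * tmp)
    for tmp in m:
        rows = 37 != 21
        m = m + tmp % tmp
    tmp = tmp[t] + rows % 9
    return c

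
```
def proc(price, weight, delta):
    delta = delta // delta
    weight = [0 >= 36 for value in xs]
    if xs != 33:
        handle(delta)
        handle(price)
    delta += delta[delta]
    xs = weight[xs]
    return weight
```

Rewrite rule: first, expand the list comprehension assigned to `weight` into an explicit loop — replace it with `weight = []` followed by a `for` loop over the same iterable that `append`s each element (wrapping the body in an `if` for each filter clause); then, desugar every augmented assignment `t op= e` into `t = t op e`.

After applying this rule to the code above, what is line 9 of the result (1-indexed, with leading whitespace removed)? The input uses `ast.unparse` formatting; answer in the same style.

delta = delta + delta[delta]

Transformed code:
def proc(price, weight, delta):
    delta = delta // delta
    weight = []
    for value in xs:
        weight.append(0 >= 36)
    if xs != 33:
        handle(delta)
        handle(price)
    delta = delta + delta[delta]
    xs = weight[xs]
    return weight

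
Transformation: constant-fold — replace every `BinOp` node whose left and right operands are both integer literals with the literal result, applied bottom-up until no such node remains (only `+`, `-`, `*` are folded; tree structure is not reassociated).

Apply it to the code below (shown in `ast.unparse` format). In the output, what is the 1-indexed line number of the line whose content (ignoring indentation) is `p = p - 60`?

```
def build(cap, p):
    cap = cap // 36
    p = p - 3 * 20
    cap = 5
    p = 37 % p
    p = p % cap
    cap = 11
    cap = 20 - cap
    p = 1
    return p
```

Transformed code:
def build(cap, p):
    cap = cap // 36
    p = p - 60
    cap = 5
    p = 37 % p
    p = p % cap
    cap = 11
    cap = 20 - cap
    p = 1
    return p

3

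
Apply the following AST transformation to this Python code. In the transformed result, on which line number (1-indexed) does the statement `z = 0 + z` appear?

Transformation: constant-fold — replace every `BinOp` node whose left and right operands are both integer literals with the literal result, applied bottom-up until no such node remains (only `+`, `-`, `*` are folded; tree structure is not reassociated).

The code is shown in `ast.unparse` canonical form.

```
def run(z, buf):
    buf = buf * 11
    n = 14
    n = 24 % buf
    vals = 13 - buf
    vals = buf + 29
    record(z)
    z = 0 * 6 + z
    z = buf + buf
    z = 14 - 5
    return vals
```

Transformed code:
def run(z, buf):
    buf = buf * 11
    n = 14
    n = 24 % buf
    vals = 13 - buf
    vals = buf + 29
    record(z)
    z = 0 + z
    z = buf + buf
    z = 9
    return vals

8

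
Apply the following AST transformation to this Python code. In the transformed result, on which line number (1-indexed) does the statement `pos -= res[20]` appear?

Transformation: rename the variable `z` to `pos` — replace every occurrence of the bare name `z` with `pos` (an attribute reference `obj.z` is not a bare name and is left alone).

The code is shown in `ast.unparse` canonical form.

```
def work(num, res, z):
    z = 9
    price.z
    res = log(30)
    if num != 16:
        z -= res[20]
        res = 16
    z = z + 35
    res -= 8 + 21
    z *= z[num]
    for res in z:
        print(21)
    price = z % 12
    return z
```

Transformed code:
def work(num, res, pos):
    pos = 9
    price.z
    res = log(30)
    if num != 16:
        pos -= res[20]
        res = 16
    pos = pos + 35
    res -= 8 + 21
    pos *= pos[num]
    for res in pos:
        print(21)
    price = pos % 12
    return pos

6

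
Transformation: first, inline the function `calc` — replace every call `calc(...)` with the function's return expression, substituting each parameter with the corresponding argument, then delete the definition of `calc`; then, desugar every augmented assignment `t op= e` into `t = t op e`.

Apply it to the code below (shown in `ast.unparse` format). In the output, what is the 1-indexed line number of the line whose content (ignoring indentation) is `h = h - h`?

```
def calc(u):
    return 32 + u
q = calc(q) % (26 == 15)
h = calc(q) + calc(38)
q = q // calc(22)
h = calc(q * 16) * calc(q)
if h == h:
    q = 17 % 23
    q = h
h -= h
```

8

Transformed code:
q = (32 + q) % (26 == 15)
h = 32 + q + (32 + 38)
q = q // (32 + 22)
h = (32 + q * 16) * (32 + q)
if h == h:
    q = 17 % 23
    q = h
h = h - h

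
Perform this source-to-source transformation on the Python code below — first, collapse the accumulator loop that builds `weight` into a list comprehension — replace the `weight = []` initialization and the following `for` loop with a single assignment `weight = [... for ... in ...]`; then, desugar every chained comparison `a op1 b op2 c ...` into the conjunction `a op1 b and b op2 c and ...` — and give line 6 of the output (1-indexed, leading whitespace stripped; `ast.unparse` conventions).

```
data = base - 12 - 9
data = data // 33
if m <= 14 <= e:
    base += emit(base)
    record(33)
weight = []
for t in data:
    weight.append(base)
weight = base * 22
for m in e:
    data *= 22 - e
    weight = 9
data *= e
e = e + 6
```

weight = [base for t in data]

Transformed code:
data = base - 12 - 9
data = data // 33
if m <= 14 and 14 <= e:
    base += emit(base)
    record(33)
weight = [base for t in data]
weight = base * 22
for m in e:
    data *= 22 - e
    weight = 9
data *= e
e = e + 6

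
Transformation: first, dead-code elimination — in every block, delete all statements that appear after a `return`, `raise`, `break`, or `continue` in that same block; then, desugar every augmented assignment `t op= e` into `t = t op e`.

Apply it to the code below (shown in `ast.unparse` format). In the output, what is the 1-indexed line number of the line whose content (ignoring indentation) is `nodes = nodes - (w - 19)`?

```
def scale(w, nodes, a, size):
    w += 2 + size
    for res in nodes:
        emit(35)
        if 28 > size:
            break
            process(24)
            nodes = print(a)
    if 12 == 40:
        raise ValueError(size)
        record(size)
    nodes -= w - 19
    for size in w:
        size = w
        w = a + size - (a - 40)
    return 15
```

9

Transformed code:
def scale(w, nodes, a, size):
    w = w + (2 + size)
    for res in nodes:
        emit(35)
        if 28 > size:
            break
    if 12 == 40:
        raise ValueError(size)
    nodes = nodes - (w - 19)
    for size in w:
        size = w
        w = a + size - (a - 40)
    return 15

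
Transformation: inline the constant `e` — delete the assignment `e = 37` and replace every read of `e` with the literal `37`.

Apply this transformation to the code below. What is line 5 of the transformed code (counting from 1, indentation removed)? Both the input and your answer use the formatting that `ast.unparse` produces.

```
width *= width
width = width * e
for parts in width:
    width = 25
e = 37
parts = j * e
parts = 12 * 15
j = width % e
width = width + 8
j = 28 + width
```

parts = j * 37

Transformed code:
width *= width
width = width * 37
for parts in width:
    width = 25
parts = j * 37
parts = 12 * 15
j = width % 37
width = width + 8
j = 28 + width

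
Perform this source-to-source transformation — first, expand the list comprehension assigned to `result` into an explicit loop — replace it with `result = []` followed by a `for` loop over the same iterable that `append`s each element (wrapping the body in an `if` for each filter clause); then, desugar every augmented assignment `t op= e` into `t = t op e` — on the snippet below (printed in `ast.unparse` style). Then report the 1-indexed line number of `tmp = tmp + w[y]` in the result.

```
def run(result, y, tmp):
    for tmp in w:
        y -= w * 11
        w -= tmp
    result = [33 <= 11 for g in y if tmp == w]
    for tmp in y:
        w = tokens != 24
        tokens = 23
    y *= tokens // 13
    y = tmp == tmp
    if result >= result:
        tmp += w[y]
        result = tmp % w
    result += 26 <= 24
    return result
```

Transformed code:
def run(result, y, tmp):
    for tmp in w:
        y = y - w * 11
        w = w - tmp
    result = []
    for g in y:
        if tmp == w:
            result.append(33 <= 11)
    for tmp in y:
        w = tokens != 24
        tokens = 23
    y = y * (tokens // 13)
    y = tmp == tmp
    if result >= result:
        tmp = tmp + w[y]
        result = tmp % w
    result = result + (26 <= 24)
    return result

15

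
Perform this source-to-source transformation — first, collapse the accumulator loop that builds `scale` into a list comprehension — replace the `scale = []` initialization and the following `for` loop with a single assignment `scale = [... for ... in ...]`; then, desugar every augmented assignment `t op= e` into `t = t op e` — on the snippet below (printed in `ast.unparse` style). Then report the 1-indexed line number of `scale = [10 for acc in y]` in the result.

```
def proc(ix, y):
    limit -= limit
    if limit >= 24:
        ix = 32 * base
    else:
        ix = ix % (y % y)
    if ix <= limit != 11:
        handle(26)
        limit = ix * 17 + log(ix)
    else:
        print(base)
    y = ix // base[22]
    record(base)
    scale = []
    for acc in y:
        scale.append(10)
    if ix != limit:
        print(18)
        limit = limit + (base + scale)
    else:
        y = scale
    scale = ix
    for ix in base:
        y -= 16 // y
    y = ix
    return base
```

14

Transformed code:
def proc(ix, y):
    limit = limit - limit
    if limit >= 24:
        ix = 32 * base
    else:
        ix = ix % (y % y)
    if ix <= limit != 11:
        handle(26)
        limit = ix * 17 + log(ix)
    else:
        print(base)
    y = ix // base[22]
    record(base)
    scale = [10 for acc in y]
    if ix != limit:
        print(18)
        limit = limit + (base + scale)
    else:
        y = scale
    scale = ix
    for ix in base:
        y = y - 16 // y
    y = ix
    return base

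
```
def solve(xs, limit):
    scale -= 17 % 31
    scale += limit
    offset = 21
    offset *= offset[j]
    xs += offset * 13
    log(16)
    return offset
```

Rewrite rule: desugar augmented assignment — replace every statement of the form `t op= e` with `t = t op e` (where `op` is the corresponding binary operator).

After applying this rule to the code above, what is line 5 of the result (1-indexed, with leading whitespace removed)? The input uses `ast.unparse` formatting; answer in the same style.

Transformed code:
def solve(xs, limit):
    scale = scale - 17 % 31
    scale = scale + limit
    offset = 21
    offset = offset * offset[j]
    xs = xs + offset * 13
    log(16)
    return offset

offset = offset * offset[j]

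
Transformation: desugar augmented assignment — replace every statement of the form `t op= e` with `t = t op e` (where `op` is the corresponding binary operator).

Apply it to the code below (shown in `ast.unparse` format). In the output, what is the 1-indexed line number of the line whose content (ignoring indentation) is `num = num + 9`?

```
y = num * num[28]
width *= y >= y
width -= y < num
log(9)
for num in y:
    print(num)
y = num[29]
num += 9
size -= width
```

Transformed code:
y = num * num[28]
width = width * (y >= y)
width = width - (y < num)
log(9)
for num in y:
    print(num)
y = num[29]
num = num + 9
size = size - width

8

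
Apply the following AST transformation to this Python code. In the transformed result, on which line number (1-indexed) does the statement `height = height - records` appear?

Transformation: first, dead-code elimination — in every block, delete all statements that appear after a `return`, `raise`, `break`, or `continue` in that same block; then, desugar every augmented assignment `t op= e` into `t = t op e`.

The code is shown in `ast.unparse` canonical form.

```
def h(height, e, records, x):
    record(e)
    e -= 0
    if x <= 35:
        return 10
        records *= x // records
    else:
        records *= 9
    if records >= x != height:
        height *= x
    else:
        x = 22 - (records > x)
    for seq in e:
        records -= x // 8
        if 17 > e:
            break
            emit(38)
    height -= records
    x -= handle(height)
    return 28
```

Transformed code:
def h(height, e, records, x):
    record(e)
    e = e - 0
    if x <= 35:
        return 10
    else:
        records = records * 9
    if records >= x != height:
        height = height * x
    else:
        x = 22 - (records > x)
    for seq in e:
        records = records - x // 8
        if 17 > e:
            break
    height = height - records
    x = x - handle(height)
    return 28

16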